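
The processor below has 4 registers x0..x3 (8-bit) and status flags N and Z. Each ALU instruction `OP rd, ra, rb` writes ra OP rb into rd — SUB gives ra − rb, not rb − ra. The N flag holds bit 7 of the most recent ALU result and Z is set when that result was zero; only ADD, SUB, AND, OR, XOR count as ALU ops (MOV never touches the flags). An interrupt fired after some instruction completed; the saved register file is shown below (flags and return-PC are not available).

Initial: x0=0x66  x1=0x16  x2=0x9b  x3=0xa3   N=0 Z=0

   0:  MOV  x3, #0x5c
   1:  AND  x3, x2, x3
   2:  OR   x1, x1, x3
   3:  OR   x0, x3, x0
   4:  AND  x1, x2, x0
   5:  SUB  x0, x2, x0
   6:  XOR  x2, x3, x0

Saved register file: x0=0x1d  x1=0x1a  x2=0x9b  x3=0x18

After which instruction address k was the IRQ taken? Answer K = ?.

after  0: x0=0x66 x1=0x16 x2=0x9b x3=0x5c  N=0 Z=0
after  1: x0=0x66 x1=0x16 x2=0x9b x3=0x18  N=0 Z=0
after  2: x0=0x66 x1=0x1e x2=0x9b x3=0x18  N=0 Z=0
after  3: x0=0x7e x1=0x1e x2=0x9b x3=0x18  N=0 Z=0
after  4: x0=0x7e x1=0x1a x2=0x9b x3=0x18  N=0 Z=0
after  5: x0=0x1d x1=0x1a x2=0x9b x3=0x18  N=0 Z=0
-- IRQ taken; context saved, return-PC = 6 --

K = 5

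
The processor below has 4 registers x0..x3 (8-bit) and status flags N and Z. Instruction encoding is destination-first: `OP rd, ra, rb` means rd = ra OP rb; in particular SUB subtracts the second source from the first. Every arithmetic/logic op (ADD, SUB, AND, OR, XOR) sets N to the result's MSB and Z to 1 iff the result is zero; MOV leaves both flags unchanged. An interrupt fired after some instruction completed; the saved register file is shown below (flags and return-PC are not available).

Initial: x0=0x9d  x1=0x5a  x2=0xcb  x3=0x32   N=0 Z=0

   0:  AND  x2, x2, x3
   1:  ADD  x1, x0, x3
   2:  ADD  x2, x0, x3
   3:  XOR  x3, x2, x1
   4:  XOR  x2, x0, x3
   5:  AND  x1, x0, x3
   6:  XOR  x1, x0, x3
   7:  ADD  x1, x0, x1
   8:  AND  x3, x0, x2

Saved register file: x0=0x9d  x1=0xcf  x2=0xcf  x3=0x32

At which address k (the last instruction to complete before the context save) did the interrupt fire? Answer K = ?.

after  0: x0=0x9d x1=0x5a x2=0x02 x3=0x32  N=0 Z=0
after  1: x0=0x9d x1=0xcf x2=0x02 x3=0x32  N=1 Z=0
after  2: x0=0x9d x1=0xcf x2=0xcf x3=0x32  N=1 Z=0
-- IRQ taken; context saved, return-PC = 3 --

K = 2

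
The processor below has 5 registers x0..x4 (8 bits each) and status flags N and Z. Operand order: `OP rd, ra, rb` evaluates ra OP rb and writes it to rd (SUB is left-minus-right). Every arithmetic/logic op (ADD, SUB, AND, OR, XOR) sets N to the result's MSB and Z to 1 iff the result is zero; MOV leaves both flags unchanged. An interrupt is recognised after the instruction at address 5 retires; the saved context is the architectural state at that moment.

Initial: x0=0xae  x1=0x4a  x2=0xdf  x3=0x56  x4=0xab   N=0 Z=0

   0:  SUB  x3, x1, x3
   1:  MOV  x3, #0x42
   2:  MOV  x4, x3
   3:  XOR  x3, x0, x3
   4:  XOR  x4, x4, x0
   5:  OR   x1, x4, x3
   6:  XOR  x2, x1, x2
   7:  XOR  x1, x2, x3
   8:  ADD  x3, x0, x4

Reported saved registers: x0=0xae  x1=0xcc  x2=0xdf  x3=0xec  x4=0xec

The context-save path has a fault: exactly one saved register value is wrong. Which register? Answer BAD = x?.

BAD = x1

after  0: x0=0xae x1=0x4a x2=0xdf x3=0xf4 x4=0xab  N=1 Z=0
after  1: x0=0xae x1=0x4a x2=0xdf x3=0x42 x4=0xab  N=1 Z=0
after  2: x0=0xae x1=0x4a x2=0xdf x3=0x42 x4=0x42  N=1 Z=0
after  3: x0=0xae x1=0x4a x2=0xdf x3=0xec x4=0x42  N=1 Z=0
after  4: x0=0xae x1=0x4a x2=0xdf x3=0xec x4=0xec  N=1 Z=0
after  5: x0=0xae x1=0xec x2=0xdf x3=0xec x4=0xec  N=1 Z=0
-- IRQ taken; context saved, return-PC = 6 --
mismatch: x1: reported 0xcc vs actual 0xec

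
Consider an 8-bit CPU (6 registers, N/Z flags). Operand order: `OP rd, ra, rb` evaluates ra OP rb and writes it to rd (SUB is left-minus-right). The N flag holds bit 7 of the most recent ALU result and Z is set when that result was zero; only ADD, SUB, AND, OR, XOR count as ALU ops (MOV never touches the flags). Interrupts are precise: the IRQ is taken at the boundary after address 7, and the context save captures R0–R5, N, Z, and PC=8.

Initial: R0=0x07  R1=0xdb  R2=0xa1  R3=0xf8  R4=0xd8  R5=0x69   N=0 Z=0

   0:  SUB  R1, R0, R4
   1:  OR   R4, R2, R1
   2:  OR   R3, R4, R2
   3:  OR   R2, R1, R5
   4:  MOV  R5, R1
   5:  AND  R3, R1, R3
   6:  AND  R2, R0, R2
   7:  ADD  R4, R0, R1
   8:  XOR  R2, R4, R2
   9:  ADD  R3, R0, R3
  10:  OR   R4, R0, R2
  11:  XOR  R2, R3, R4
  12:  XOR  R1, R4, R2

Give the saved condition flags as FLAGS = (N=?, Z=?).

FLAGS = (N=0, Z=0)

after  0: R0=0x07 R1=0x2f R2=0xa1 R3=0xf8 R4=0xd8 R5=0x69  N=0 Z=0
after  1: R0=0x07 R1=0x2f R2=0xa1 R3=0xf8 R4=0xaf R5=0x69  N=1 Z=0
after  2: R0=0x07 R1=0x2f R2=0xa1 R3=0xaf R4=0xaf R5=0x69  N=1 Z=0
after  3: R0=0x07 R1=0x2f R2=0x6f R3=0xaf R4=0xaf R5=0x69  N=0 Z=0
after  4: R0=0x07 R1=0x2f R2=0x6f R3=0xaf R4=0xaf R5=0x2f  N=0 Z=0
after  5: R0=0x07 R1=0x2f R2=0x6f R3=0x2f R4=0xaf R5=0x2f  N=0 Z=0
after  6: R0=0x07 R1=0x2f R2=0x07 R3=0x2f R4=0xaf R5=0x2f  N=0 Z=0
after  7: R0=0x07 R1=0x2f R2=0x07 R3=0x2f R4=0x36 R5=0x2f  N=0 Z=0
-- IRQ taken; context saved, return-PC = 8 --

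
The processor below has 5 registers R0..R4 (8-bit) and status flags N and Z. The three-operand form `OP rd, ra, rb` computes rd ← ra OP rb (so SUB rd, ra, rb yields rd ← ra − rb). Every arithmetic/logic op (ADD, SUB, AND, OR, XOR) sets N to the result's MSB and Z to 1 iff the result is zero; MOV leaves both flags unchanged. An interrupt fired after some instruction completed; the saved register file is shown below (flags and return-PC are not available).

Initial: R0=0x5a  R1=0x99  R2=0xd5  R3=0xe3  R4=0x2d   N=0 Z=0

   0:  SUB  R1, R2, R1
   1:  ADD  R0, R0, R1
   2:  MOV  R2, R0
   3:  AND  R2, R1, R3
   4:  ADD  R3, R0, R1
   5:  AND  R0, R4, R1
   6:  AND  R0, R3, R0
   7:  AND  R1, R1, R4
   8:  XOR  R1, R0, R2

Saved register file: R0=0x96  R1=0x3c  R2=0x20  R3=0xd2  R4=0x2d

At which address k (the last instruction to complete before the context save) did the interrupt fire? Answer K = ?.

after  0: R0=0x5a R1=0x3c R2=0xd5 R3=0xe3 R4=0x2d  N=0 Z=0
after  1: R0=0x96 R1=0x3c R2=0xd5 R3=0xe3 R4=0x2d  N=1 Z=0
after  2: R0=0x96 R1=0x3c R2=0x96 R3=0xe3 R4=0x2d  N=1 Z=0
after  3: R0=0x96 R1=0x3c R2=0x20 R3=0xe3 R4=0x2d  N=0 Z=0
after  4: R0=0x96 R1=0x3c R2=0x20 R3=0xd2 R4=0x2d  N=1 Z=0
-- IRQ taken; context saved, return-PC = 5 --

K = 4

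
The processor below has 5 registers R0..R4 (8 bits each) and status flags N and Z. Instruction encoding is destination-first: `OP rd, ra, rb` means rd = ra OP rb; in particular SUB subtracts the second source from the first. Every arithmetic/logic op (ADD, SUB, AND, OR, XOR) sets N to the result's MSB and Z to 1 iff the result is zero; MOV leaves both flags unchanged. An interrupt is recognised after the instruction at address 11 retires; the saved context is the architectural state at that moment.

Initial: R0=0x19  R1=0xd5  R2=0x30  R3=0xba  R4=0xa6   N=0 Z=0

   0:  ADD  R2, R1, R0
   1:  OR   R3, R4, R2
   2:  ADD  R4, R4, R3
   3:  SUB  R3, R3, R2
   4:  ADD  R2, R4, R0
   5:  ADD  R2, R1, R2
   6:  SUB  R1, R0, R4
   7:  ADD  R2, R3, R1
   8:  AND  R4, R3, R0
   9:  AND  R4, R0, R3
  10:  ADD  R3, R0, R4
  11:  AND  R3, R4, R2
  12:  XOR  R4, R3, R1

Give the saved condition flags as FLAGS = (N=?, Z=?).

FLAGS = (N=0, Z=1)

after  0: R0=0x19 R1=0xd5 R2=0xee R3=0xba R4=0xa6  N=1 Z=0
after  1: R0=0x19 R1=0xd5 R2=0xee R3=0xee R4=0xa6  N=1 Z=0
after  2: R0=0x19 R1=0xd5 R2=0xee R3=0xee R4=0x94  N=1 Z=0
after  3: R0=0x19 R1=0xd5 R2=0xee R3=0x00 R4=0x94  N=0 Z=1
after  4: R0=0x19 R1=0xd5 R2=0xad R3=0x00 R4=0x94  N=1 Z=0
after  5: R0=0x19 R1=0xd5 R2=0x82 R3=0x00 R4=0x94  N=1 Z=0
after  6: R0=0x19 R1=0x85 R2=0x82 R3=0x00 R4=0x94  N=1 Z=0
after  7: R0=0x19 R1=0x85 R2=0x85 R3=0x00 R4=0x94  N=1 Z=0
after  8: R0=0x19 R1=0x85 R2=0x85 R3=0x00 R4=0x00  N=0 Z=1
after  9: R0=0x19 R1=0x85 R2=0x85 R3=0x00 R4=0x00  N=0 Z=1
after 10: R0=0x19 R1=0x85 R2=0x85 R3=0x19 R4=0x00  N=0 Z=0
after 11: R0=0x19 R1=0x85 R2=0x85 R3=0x00 R4=0x00  N=0 Z=1
-- IRQ taken; context saved, return-PC = 12 --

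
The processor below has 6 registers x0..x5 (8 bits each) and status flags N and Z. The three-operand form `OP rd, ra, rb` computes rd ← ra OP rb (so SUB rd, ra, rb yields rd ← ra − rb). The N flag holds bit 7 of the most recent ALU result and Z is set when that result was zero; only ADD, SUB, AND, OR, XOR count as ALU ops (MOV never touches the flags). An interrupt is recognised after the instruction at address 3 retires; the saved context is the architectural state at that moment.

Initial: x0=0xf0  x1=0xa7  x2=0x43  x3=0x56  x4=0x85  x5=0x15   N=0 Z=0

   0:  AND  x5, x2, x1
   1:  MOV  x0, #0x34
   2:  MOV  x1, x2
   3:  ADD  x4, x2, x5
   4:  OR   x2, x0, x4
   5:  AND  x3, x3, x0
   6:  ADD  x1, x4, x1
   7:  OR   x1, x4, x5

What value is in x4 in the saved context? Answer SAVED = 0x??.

after  0: x0=0xf0 x1=0xa7 x2=0x43 x3=0x56 x4=0x85 x5=0x03  N=0 Z=0
after  1: x0=0x34 x1=0xa7 x2=0x43 x3=0x56 x4=0x85 x5=0x03  N=0 Z=0
after  2: x0=0x34 x1=0x43 x2=0x43 x3=0x56 x4=0x85 x5=0x03  N=0 Z=0
after  3: x0=0x34 x1=0x43 x2=0x43 x3=0x56 x4=0x46 x5=0x03  N=0 Z=0
-- IRQ taken; context saved, return-PC = 4 --

SAVED = 0x46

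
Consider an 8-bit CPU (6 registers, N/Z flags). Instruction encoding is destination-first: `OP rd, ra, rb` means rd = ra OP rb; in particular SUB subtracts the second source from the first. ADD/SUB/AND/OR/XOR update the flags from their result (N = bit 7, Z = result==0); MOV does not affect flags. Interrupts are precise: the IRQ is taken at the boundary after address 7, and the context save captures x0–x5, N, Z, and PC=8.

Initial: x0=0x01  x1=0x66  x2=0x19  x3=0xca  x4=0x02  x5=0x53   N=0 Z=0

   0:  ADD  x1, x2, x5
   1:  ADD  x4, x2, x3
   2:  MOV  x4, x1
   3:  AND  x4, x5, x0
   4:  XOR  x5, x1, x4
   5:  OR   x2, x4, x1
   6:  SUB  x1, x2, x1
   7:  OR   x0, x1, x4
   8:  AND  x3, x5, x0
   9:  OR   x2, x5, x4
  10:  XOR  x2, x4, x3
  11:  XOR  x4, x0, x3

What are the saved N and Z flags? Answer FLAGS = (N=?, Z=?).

after  0: x0=0x01 x1=0x6c x2=0x19 x3=0xca x4=0x02 x5=0x53  N=0 Z=0
after  1: x0=0x01 x1=0x6c x2=0x19 x3=0xca x4=0xe3 x5=0x53  N=1 Z=0
after  2: x0=0x01 x1=0x6c x2=0x19 x3=0xca x4=0x6c x5=0x53  N=1 Z=0
after  3: x0=0x01 x1=0x6c x2=0x19 x3=0xca x4=0x01 x5=0x53  N=0 Z=0
after  4: x0=0x01 x1=0x6c x2=0x19 x3=0xca x4=0x01 x5=0x6d  N=0 Z=0
after  5: x0=0x01 x1=0x6c x2=0x6d x3=0xca x4=0x01 x5=0x6d  N=0 Z=0
after  6: x0=0x01 x1=0x01 x2=0x6d x3=0xca x4=0x01 x5=0x6d  N=0 Z=0
after  7: x0=0x01 x1=0x01 x2=0x6d x3=0xca x4=0x01 x5=0x6d  N=0 Z=0
-- IRQ taken; context saved, return-PC = 8 --

FLAGS = (N=0, Z=0)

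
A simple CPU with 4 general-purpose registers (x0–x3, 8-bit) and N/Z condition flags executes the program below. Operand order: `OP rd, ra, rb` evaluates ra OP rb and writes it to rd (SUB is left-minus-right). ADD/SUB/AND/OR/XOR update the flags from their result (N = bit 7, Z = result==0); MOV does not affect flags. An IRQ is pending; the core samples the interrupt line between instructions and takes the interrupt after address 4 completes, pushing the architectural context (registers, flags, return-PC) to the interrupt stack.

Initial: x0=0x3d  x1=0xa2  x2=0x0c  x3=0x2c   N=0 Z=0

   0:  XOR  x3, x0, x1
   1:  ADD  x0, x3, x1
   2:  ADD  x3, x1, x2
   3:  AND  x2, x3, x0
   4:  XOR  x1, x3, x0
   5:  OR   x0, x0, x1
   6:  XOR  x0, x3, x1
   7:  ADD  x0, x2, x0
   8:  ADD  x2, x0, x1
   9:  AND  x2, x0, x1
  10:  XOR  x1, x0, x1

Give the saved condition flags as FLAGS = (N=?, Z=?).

after  0: x0=0x3d x1=0xa2 x2=0x0c x3=0x9f  N=1 Z=0
after  1: x0=0x41 x1=0xa2 x2=0x0c x3=0x9f  N=0 Z=0
after  2: x0=0x41 x1=0xa2 x2=0x0c x3=0xae  N=1 Z=0
after  3: x0=0x41 x1=0xa2 x2=0x00 x3=0xae  N=0 Z=1
after  4: x0=0x41 x1=0xef x2=0x00 x3=0xae  N=1 Z=0
-- IRQ taken; context saved, return-PC = 5 --

FLAGS = (N=1, Z=0)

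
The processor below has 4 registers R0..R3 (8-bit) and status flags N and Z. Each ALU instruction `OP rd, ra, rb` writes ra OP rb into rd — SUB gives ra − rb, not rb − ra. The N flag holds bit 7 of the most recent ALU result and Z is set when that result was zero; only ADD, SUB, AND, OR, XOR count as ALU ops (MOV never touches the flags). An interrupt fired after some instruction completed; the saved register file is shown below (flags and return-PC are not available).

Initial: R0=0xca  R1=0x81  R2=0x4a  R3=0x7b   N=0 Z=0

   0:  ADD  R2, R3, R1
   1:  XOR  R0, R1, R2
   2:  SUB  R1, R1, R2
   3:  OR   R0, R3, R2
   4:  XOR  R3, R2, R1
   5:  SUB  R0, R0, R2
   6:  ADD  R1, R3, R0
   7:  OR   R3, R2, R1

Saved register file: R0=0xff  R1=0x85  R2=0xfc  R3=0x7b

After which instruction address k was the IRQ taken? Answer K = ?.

K = 3

after  0: R0=0xca R1=0x81 R2=0xfc R3=0x7b  N=1 Z=0
after  1: R0=0x7d R1=0x81 R2=0xfc R3=0x7b  N=0 Z=0
after  2: R0=0x7d R1=0x85 R2=0xfc R3=0x7b  N=1 Z=0
after  3: R0=0xff R1=0x85 R2=0xfc R3=0x7b  N=1 Z=0
-- IRQ taken; context saved, return-PC = 4 --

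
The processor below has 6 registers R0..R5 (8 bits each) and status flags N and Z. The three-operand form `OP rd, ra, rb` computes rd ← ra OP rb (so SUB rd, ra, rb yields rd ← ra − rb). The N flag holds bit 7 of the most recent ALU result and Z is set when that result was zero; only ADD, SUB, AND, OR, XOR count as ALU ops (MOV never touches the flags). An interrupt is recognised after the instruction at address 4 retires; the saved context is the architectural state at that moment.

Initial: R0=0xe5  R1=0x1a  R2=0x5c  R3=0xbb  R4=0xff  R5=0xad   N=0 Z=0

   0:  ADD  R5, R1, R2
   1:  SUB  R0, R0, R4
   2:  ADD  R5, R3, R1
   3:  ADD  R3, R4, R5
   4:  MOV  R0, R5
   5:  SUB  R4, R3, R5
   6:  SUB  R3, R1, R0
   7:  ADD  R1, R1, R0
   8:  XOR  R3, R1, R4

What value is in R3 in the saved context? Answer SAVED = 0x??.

SAVED = 0xd4

after  0: R0=0xe5 R1=0x1a R2=0x5c R3=0xbb R4=0xff R5=0x76  N=0 Z=0
after  1: R0=0xe6 R1=0x1a R2=0x5c R3=0xbb R4=0xff R5=0x76  N=1 Z=0
after  2: R0=0xe6 R1=0x1a R2=0x5c R3=0xbb R4=0xff R5=0xd5  N=1 Z=0
after  3: R0=0xe6 R1=0x1a R2=0x5c R3=0xd4 R4=0xff R5=0xd5  N=1 Z=0
after  4: R0=0xd5 R1=0x1a R2=0x5c R3=0xd4 R4=0xff R5=0xd5  N=1 Z=0
-- IRQ taken; context saved, return-PC = 5 --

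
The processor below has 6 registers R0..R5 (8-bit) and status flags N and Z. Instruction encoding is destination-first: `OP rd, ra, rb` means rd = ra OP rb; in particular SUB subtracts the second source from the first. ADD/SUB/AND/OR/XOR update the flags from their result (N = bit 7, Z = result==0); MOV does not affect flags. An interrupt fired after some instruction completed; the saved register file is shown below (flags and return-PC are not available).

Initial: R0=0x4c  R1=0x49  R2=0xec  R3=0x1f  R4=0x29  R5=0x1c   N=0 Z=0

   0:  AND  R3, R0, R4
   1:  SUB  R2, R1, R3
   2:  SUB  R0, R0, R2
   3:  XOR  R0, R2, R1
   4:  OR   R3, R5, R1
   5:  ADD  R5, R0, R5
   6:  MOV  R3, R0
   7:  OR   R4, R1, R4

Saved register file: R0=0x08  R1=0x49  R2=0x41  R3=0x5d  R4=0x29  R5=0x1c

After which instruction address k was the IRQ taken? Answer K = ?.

K = 4

after  0: R0=0x4c R1=0x49 R2=0xec R3=0x08 R4=0x29 R5=0x1c  N=0 Z=0
after  1: R0=0x4c R1=0x49 R2=0x41 R3=0x08 R4=0x29 R5=0x1c  N=0 Z=0
after  2: R0=0x0b R1=0x49 R2=0x41 R3=0x08 R4=0x29 R5=0x1c  N=0 Z=0
after  3: R0=0x08 R1=0x49 R2=0x41 R3=0x08 R4=0x29 R5=0x1c  N=0 Z=0
after  4: R0=0x08 R1=0x49 R2=0x41 R3=0x5d R4=0x29 R5=0x1c  N=0 Z=0
-- IRQ taken; context saved, return-PC = 5 --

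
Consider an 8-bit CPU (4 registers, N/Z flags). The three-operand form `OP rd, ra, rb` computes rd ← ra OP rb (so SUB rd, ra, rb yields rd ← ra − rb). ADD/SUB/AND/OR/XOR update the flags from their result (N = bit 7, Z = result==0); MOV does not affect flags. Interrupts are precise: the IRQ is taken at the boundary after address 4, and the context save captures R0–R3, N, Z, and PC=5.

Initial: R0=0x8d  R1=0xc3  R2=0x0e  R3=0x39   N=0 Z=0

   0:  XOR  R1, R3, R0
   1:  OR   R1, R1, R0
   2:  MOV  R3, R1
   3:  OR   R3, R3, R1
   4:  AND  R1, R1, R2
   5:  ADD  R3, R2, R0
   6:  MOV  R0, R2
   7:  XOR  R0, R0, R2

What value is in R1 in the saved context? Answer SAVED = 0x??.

SAVED = 0x0c

after  0: R0=0x8d R1=0xb4 R2=0x0e R3=0x39  N=1 Z=0
after  1: R0=0x8d R1=0xbd R2=0x0e R3=0x39  N=1 Z=0
after  2: R0=0x8d R1=0xbd R2=0x0e R3=0xbd  N=1 Z=0
after  3: R0=0x8d R1=0xbd R2=0x0e R3=0xbd  N=1 Z=0
after  4: R0=0x8d R1=0x0c R2=0x0e R3=0xbd  N=0 Z=0
-- IRQ taken; context saved, return-PC = 5 --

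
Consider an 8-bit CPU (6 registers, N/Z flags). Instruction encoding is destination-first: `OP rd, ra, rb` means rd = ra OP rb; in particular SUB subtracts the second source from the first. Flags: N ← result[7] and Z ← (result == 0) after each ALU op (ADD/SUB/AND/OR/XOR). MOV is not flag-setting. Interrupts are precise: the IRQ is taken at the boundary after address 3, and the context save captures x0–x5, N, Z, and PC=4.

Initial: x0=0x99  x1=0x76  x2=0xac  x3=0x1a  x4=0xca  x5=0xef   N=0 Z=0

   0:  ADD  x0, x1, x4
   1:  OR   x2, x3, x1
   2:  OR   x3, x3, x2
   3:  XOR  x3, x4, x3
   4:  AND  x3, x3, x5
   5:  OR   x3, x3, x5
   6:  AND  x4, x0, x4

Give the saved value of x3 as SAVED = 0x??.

SAVED = 0xb4

after  0: x0=0x40 x1=0x76 x2=0xac x3=0x1a x4=0xca x5=0xef  N=0 Z=0
after  1: x0=0x40 x1=0x76 x2=0x7e x3=0x1a x4=0xca x5=0xef  N=0 Z=0
after  2: x0=0x40 x1=0x76 x2=0x7e x3=0x7e x4=0xca x5=0xef  N=0 Z=0
after  3: x0=0x40 x1=0x76 x2=0x7e x3=0xb4 x4=0xca x5=0xef  N=1 Z=0
-- IRQ taken; context saved, return-PC = 4 --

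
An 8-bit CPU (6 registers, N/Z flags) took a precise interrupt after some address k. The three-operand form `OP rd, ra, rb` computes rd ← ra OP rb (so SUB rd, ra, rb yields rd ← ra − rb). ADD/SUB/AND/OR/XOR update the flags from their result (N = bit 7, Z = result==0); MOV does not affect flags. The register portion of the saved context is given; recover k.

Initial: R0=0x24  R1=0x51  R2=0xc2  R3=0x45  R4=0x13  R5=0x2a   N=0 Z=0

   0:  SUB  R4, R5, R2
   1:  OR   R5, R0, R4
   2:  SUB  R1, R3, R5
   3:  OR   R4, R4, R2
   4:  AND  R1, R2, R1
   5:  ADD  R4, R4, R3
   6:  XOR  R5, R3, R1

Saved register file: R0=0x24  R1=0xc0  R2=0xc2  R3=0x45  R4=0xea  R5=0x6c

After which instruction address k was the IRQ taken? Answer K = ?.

K = 4

after  0: R0=0x24 R1=0x51 R2=0xc2 R3=0x45 R4=0x68 R5=0x2a  N=0 Z=0
after  1: R0=0x24 R1=0x51 R2=0xc2 R3=0x45 R4=0x68 R5=0x6c  N=0 Z=0
after  2: R0=0x24 R1=0xd9 R2=0xc2 R3=0x45 R4=0x68 R5=0x6c  N=1 Z=0
after  3: R0=0x24 R1=0xd9 R2=0xc2 R3=0x45 R4=0xea R5=0x6c  N=1 Z=0
after  4: R0=0x24 R1=0xc0 R2=0xc2 R3=0x45 R4=0xea R5=0x6c  N=1 Z=0
-- IRQ taken; context saved, return-PC = 5 --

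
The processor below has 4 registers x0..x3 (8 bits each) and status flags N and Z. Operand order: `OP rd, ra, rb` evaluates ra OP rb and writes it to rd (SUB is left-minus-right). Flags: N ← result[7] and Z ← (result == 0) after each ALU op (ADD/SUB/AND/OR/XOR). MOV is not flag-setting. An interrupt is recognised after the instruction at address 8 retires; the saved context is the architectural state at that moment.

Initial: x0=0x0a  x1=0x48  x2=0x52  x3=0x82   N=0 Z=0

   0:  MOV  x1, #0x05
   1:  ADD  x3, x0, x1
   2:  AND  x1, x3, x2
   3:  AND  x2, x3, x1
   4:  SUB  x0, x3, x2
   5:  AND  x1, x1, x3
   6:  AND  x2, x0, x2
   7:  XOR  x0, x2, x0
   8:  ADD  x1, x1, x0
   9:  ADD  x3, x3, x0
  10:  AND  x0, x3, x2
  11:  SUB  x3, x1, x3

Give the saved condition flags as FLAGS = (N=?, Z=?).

after  0: x0=0x0a x1=0x05 x2=0x52 x3=0x82  N=0 Z=0
after  1: x0=0x0a x1=0x05 x2=0x52 x3=0x0f  N=0 Z=0
after  2: x0=0x0a x1=0x02 x2=0x52 x3=0x0f  N=0 Z=0
after  3: x0=0x0a x1=0x02 x2=0x02 x3=0x0f  N=0 Z=0
after  4: x0=0x0d x1=0x02 x2=0x02 x3=0x0f  N=0 Z=0
after  5: x0=0x0d x1=0x02 x2=0x02 x3=0x0f  N=0 Z=0
after  6: x0=0x0d x1=0x02 x2=0x00 x3=0x0f  N=0 Z=1
after  7: x0=0x0d x1=0x02 x2=0x00 x3=0x0f  N=0 Z=0
after  8: x0=0x0d x1=0x0f x2=0x00 x3=0x0f  N=0 Z=0
-- IRQ taken; context saved, return-PC = 9 --

FLAGS = (N=0, Z=0)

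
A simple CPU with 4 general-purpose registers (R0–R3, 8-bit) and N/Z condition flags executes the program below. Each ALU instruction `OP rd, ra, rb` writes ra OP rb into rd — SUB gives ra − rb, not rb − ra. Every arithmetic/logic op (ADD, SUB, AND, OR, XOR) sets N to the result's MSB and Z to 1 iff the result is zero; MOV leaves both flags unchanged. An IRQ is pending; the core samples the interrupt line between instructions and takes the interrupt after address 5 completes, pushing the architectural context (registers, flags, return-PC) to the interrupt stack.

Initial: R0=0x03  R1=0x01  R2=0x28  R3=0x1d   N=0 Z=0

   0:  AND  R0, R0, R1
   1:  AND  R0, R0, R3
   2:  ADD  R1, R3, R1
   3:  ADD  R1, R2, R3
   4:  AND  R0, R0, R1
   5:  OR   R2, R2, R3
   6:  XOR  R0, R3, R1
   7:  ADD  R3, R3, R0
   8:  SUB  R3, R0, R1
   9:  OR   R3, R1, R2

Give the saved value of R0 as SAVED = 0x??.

after  0: R0=0x01 R1=0x01 R2=0x28 R3=0x1d  N=0 Z=0
after  1: R0=0x01 R1=0x01 R2=0x28 R3=0x1d  N=0 Z=0
after  2: R0=0x01 R1=0x1e R2=0x28 R3=0x1d  N=0 Z=0
after  3: R0=0x01 R1=0x45 R2=0x28 R3=0x1d  N=0 Z=0
after  4: R0=0x01 R1=0x45 R2=0x28 R3=0x1d  N=0 Z=0
after  5: R0=0x01 R1=0x45 R2=0x3d R3=0x1d  N=0 Z=0
-- IRQ taken; context saved, return-PC = 6 --

SAVED = 0x01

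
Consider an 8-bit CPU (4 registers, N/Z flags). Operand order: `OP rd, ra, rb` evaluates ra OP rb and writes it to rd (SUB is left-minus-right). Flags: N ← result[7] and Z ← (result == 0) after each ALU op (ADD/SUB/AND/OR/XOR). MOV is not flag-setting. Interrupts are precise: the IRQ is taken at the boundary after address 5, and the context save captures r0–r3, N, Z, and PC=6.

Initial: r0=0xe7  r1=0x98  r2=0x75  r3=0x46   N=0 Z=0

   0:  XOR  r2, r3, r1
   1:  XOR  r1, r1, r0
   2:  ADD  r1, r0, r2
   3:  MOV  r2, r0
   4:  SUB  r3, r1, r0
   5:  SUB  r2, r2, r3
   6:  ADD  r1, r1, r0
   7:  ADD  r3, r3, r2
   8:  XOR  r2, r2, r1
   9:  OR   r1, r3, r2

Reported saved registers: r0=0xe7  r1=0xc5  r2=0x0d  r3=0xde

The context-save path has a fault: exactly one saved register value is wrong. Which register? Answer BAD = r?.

after  0: r0=0xe7 r1=0x98 r2=0xde r3=0x46  N=1 Z=0
after  1: r0=0xe7 r1=0x7f r2=0xde r3=0x46  N=0 Z=0
after  2: r0=0xe7 r1=0xc5 r2=0xde r3=0x46  N=1 Z=0
after  3: r0=0xe7 r1=0xc5 r2=0xe7 r3=0x46  N=1 Z=0
after  4: r0=0xe7 r1=0xc5 r2=0xe7 r3=0xde  N=1 Z=0
after  5: r0=0xe7 r1=0xc5 r2=0x09 r3=0xde  N=0 Z=0
-- IRQ taken; context saved, return-PC = 6 --
mismatch: r2: reported 0x0d vs actual 0x09

BAD = r2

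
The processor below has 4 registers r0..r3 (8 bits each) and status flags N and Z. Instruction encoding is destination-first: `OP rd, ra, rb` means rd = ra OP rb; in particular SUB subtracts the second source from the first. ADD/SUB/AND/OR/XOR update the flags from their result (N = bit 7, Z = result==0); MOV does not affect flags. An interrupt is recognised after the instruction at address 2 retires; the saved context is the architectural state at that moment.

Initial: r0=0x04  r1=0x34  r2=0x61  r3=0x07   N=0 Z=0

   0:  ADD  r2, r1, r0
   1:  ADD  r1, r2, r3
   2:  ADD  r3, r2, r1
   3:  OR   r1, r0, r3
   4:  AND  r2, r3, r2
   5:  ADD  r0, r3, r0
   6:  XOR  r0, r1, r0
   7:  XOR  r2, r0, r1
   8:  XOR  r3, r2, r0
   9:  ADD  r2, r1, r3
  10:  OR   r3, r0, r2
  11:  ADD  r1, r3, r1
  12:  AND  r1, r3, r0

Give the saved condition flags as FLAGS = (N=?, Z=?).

after  0: r0=0x04 r1=0x34 r2=0x38 r3=0x07  N=0 Z=0
after  1: r0=0x04 r1=0x3f r2=0x38 r3=0x07  N=0 Z=0
after  2: r0=0x04 r1=0x3f r2=0x38 r3=0x77  N=0 Z=0
-- IRQ taken; context saved, return-PC = 3 --

FLAGS = (N=0, Z=0)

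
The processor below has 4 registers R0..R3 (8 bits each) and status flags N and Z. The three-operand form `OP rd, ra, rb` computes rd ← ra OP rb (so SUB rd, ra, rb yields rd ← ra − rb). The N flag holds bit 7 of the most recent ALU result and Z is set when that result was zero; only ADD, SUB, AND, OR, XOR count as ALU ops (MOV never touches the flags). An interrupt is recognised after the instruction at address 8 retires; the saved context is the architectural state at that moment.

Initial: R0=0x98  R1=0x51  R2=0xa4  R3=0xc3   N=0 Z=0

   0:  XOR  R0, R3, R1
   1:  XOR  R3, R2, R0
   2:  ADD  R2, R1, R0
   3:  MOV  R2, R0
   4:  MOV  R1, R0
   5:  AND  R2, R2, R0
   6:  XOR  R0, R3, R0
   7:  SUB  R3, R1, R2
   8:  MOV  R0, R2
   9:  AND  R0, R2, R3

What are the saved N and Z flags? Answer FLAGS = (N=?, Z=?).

FLAGS = (N=0, Z=1)

after  0: R0=0x92 R1=0x51 R2=0xa4 R3=0xc3  N=1 Z=0
after  1: R0=0x92 R1=0x51 R2=0xa4 R3=0x36  N=0 Z=0
after  2: R0=0x92 R1=0x51 R2=0xe3 R3=0x36  N=1 Z=0
after  3: R0=0x92 R1=0x51 R2=0x92 R3=0x36  N=1 Z=0
after  4: R0=0x92 R1=0x92 R2=0x92 R3=0x36  N=1 Z=0
after  5: R0=0x92 R1=0x92 R2=0x92 R3=0x36  N=1 Z=0
after  6: R0=0xa4 R1=0x92 R2=0x92 R3=0x36  N=1 Z=0
after  7: R0=0xa4 R1=0x92 R2=0x92 R3=0x00  N=0 Z=1
after  8: R0=0x92 R1=0x92 R2=0x92 R3=0x00  N=0 Z=1
-- IRQ taken; context saved, return-PC = 9 --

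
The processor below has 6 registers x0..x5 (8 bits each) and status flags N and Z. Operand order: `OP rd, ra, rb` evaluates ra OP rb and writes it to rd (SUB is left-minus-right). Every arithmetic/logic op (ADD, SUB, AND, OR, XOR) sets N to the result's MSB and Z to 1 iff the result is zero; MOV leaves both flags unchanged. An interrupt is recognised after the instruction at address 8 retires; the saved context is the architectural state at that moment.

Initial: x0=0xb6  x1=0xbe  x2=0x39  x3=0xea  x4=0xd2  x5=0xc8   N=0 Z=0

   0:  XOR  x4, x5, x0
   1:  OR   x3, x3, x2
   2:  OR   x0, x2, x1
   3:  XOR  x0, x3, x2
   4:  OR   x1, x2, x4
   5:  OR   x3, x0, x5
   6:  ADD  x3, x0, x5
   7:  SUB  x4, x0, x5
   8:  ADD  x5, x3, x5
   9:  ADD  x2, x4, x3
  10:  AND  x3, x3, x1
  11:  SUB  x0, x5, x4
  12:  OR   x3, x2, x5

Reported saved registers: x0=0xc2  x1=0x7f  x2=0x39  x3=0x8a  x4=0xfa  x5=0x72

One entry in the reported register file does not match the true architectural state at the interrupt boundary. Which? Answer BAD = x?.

after  0: x0=0xb6 x1=0xbe x2=0x39 x3=0xea x4=0x7e x5=0xc8  N=0 Z=0
after  1: x0=0xb6 x1=0xbe x2=0x39 x3=0xfb x4=0x7e x5=0xc8  N=1 Z=0
after  2: x0=0xbf x1=0xbe x2=0x39 x3=0xfb x4=0x7e x5=0xc8  N=1 Z=0
after  3: x0=0xc2 x1=0xbe x2=0x39 x3=0xfb x4=0x7e x5=0xc8  N=1 Z=0
after  4: x0=0xc2 x1=0x7f x2=0x39 x3=0xfb x4=0x7e x5=0xc8  N=0 Z=0
after  5: x0=0xc2 x1=0x7f x2=0x39 x3=0xca x4=0x7e x5=0xc8  N=1 Z=0
after  6: x0=0xc2 x1=0x7f x2=0x39 x3=0x8a x4=0x7e x5=0xc8  N=1 Z=0
after  7: x0=0xc2 x1=0x7f x2=0x39 x3=0x8a x4=0xfa x5=0xc8  N=1 Z=0
after  8: x0=0xc2 x1=0x7f x2=0x39 x3=0x8a x4=0xfa x5=0x52  N=0 Z=0
-- IRQ taken; context saved, return-PC = 9 --
mismatch: x5: reported 0x72 vs actual 0x52

BAD = x5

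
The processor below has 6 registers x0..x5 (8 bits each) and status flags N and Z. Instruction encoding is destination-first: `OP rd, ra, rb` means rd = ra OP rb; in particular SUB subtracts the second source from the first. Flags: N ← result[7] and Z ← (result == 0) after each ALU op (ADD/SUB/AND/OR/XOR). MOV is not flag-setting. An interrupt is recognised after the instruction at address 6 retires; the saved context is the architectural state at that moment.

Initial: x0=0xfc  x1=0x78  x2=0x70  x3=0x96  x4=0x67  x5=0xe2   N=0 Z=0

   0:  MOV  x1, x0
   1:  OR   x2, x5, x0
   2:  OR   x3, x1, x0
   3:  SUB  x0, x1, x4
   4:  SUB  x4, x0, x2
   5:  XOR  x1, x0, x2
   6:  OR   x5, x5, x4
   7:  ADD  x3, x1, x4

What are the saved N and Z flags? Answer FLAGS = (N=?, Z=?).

FLAGS = (N=1, Z=0)

after  0: x0=0xfc x1=0xfc x2=0x70 x3=0x96 x4=0x67 x5=0xe2  N=0 Z=0
after  1: x0=0xfc x1=0xfc x2=0xfe x3=0x96 x4=0x67 x5=0xe2  N=1 Z=0
after  2: x0=0xfc x1=0xfc x2=0xfe x3=0xfc x4=0x67 x5=0xe2  N=1 Z=0
after  3: x0=0x95 x1=0xfc x2=0xfe x3=0xfc x4=0x67 x5=0xe2  N=1 Z=0
after  4: x0=0x95 x1=0xfc x2=0xfe x3=0xfc x4=0x97 x5=0xe2  N=1 Z=0
after  5: x0=0x95 x1=0x6b x2=0xfe x3=0xfc x4=0x97 x5=0xe2  N=0 Z=0
after  6: x0=0x95 x1=0x6b x2=0xfe x3=0xfc x4=0x97 x5=0xf7  N=1 Z=0
-- IRQ taken; context saved, return-PC = 7 --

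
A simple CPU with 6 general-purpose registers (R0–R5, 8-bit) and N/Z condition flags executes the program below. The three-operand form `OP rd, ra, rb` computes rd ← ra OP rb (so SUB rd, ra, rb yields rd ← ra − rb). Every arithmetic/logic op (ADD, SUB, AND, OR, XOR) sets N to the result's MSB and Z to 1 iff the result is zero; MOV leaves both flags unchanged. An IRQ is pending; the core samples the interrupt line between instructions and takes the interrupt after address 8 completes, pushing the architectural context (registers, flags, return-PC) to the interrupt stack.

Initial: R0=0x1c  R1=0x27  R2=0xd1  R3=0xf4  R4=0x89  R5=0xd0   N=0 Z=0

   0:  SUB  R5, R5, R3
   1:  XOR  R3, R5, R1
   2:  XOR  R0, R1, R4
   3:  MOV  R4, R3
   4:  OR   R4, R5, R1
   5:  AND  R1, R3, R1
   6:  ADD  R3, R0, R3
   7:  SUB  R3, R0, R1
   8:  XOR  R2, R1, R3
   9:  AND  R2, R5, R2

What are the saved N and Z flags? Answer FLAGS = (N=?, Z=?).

after  0: R0=0x1c R1=0x27 R2=0xd1 R3=0xf4 R4=0x89 R5=0xdc  N=1 Z=0
after  1: R0=0x1c R1=0x27 R2=0xd1 R3=0xfb R4=0x89 R5=0xdc  N=1 Z=0
after  2: R0=0xae R1=0x27 R2=0xd1 R3=0xfb R4=0x89 R5=0xdc  N=1 Z=0
after  3: R0=0xae R1=0x27 R2=0xd1 R3=0xfb R4=0xfb R5=0xdc  N=1 Z=0
after  4: R0=0xae R1=0x27 R2=0xd1 R3=0xfb R4=0xff R5=0xdc  N=1 Z=0
after  5: R0=0xae R1=0x23 R2=0xd1 R3=0xfb R4=0xff R5=0xdc  N=0 Z=0
after  6: R0=0xae R1=0x23 R2=0xd1 R3=0xa9 R4=0xff R5=0xdc  N=1 Z=0
after  7: R0=0xae R1=0x23 R2=0xd1 R3=0x8b R4=0xff R5=0xdc  N=1 Z=0
after  8: R0=0xae R1=0x23 R2=0xa8 R3=0x8b R4=0xff R5=0xdc  N=1 Z=0
-- IRQ taken; context saved, return-PC = 9 --

FLAGS = (N=1, Z=0)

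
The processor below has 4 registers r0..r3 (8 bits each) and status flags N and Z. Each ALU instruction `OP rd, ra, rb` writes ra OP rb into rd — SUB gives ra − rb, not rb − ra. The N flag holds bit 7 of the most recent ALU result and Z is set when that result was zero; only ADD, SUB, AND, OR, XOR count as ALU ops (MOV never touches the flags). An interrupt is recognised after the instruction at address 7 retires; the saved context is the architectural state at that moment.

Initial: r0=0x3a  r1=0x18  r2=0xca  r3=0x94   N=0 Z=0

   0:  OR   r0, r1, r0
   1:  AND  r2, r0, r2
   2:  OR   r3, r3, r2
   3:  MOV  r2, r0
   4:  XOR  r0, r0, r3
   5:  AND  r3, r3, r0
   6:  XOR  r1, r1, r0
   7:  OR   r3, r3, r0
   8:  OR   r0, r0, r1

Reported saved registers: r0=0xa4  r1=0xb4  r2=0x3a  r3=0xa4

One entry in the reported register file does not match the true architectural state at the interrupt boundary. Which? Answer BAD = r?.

BAD = r1

after  0: r0=0x3a r1=0x18 r2=0xca r3=0x94  N=0 Z=0
after  1: r0=0x3a r1=0x18 r2=0x0a r3=0x94  N=0 Z=0
after  2: r0=0x3a r1=0x18 r2=0x0a r3=0x9e  N=1 Z=0
after  3: r0=0x3a r1=0x18 r2=0x3a r3=0x9e  N=1 Z=0
after  4: r0=0xa4 r1=0x18 r2=0x3a r3=0x9e  N=1 Z=0
after  5: r0=0xa4 r1=0x18 r2=0x3a r3=0x84  N=1 Z=0
after  6: r0=0xa4 r1=0xbc r2=0x3a r3=0x84  N=1 Z=0
after  7: r0=0xa4 r1=0xbc r2=0x3a r3=0xa4  N=1 Z=0
-- IRQ taken; context saved, return-PC = 8 --
mismatch: r1: reported 0xb4 vs actual 0xbc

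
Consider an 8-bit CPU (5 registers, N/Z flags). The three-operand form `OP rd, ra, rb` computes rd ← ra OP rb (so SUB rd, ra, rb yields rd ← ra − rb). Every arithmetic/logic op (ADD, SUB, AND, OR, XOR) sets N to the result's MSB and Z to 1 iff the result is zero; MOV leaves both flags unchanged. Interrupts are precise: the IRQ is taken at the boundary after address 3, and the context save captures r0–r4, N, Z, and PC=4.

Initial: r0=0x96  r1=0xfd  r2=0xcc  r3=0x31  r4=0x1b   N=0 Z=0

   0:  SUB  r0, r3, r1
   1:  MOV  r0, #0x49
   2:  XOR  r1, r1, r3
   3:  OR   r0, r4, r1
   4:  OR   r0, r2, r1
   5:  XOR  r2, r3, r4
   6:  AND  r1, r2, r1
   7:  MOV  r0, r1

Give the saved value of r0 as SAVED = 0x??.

SAVED = 0xdf

after  0: r0=0x34 r1=0xfd r2=0xcc r3=0x31 r4=0x1b  N=0 Z=0
after  1: r0=0x49 r1=0xfd r2=0xcc r3=0x31 r4=0x1b  N=0 Z=0
after  2: r0=0x49 r1=0xcc r2=0xcc r3=0x31 r4=0x1b  N=1 Z=0
after  3: r0=0xdf r1=0xcc r2=0xcc r3=0x31 r4=0x1b  N=1 Z=0
-- IRQ taken; context saved, return-PC = 4 --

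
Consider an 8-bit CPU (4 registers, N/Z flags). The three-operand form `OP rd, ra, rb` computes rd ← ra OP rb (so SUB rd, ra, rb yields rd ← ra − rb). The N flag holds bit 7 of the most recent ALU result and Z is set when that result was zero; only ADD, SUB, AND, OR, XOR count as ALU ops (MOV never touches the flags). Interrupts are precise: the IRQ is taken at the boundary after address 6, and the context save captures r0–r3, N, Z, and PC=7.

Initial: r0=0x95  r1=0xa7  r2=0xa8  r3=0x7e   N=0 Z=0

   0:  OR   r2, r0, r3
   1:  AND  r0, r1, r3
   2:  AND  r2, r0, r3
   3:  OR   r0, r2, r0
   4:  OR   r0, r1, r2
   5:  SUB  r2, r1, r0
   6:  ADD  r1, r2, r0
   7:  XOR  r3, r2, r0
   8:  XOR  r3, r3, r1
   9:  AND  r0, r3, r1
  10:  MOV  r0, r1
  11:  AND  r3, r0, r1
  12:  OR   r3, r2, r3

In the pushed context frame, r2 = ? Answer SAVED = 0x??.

SAVED = 0x00

after  0: r0=0x95 r1=0xa7 r2=0xff r3=0x7e  N=1 Z=0
after  1: r0=0x26 r1=0xa7 r2=0xff r3=0x7e  N=0 Z=0
after  2: r0=0x26 r1=0xa7 r2=0x26 r3=0x7e  N=0 Z=0
after  3: r0=0x26 r1=0xa7 r2=0x26 r3=0x7e  N=0 Z=0
after  4: r0=0xa7 r1=0xa7 r2=0x26 r3=0x7e  N=1 Z=0
after  5: r0=0xa7 r1=0xa7 r2=0x00 r3=0x7e  N=0 Z=1
after  6: r0=0xa7 r1=0xa7 r2=0x00 r3=0x7e  N=1 Z=0
-- IRQ taken; context saved, return-PC = 7 --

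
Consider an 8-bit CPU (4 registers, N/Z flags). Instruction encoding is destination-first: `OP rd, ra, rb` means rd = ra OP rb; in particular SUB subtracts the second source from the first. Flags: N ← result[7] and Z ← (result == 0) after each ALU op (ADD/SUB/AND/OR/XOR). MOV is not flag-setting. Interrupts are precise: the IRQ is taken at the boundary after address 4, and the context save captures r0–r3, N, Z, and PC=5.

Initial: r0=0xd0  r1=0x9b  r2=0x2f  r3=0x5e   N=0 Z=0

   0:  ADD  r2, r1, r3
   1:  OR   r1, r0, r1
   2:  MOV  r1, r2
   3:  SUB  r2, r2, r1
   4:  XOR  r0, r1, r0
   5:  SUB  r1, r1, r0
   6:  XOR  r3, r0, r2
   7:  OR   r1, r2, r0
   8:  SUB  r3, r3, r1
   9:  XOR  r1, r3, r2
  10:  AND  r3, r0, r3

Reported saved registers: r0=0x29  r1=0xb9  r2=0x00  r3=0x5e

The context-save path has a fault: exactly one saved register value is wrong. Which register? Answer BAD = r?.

BAD = r1

after  0: r0=0xd0 r1=0x9b r2=0xf9 r3=0x5e  N=1 Z=0
after  1: r0=0xd0 r1=0xdb r2=0xf9 r3=0x5e  N=1 Z=0
after  2: r0=0xd0 r1=0xf9 r2=0xf9 r3=0x5e  N=1 Z=0
after  3: r0=0xd0 r1=0xf9 r2=0x00 r3=0x5e  N=0 Z=1
after  4: r0=0x29 r1=0xf9 r2=0x00 r3=0x5e  N=0 Z=0
-- IRQ taken; context saved, return-PC = 5 --
mismatch: r1: reported 0xb9 vs actual 0xf9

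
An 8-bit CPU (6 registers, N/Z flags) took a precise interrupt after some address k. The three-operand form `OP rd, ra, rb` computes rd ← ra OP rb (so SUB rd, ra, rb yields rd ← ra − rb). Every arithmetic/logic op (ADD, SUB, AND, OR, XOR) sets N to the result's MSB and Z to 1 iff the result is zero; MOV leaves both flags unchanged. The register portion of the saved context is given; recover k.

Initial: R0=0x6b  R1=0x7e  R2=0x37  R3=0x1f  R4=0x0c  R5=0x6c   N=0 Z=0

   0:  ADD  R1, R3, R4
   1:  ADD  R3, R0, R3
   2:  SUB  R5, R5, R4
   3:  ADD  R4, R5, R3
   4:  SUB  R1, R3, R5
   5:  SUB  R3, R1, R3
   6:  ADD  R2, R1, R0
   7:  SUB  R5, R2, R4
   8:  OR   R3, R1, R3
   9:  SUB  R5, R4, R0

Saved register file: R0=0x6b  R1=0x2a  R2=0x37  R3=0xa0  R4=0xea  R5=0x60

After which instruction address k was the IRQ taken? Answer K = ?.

after  0: R0=0x6b R1=0x2b R2=0x37 R3=0x1f R4=0x0c R5=0x6c  N=0 Z=0
after  1: R0=0x6b R1=0x2b R2=0x37 R3=0x8a R4=0x0c R5=0x6c  N=1 Z=0
after  2: R0=0x6b R1=0x2b R2=0x37 R3=0x8a R4=0x0c R5=0x60  N=0 Z=0
after  3: R0=0x6b R1=0x2b R2=0x37 R3=0x8a R4=0xea R5=0x60  N=1 Z=0
after  4: R0=0x6b R1=0x2a R2=0x37 R3=0x8a R4=0xea R5=0x60  N=0 Z=0
after  5: R0=0x6b R1=0x2a R2=0x37 R3=0xa0 R4=0xea R5=0x60  N=1 Z=0
-- IRQ taken; context saved, return-PC = 6 --

K = 5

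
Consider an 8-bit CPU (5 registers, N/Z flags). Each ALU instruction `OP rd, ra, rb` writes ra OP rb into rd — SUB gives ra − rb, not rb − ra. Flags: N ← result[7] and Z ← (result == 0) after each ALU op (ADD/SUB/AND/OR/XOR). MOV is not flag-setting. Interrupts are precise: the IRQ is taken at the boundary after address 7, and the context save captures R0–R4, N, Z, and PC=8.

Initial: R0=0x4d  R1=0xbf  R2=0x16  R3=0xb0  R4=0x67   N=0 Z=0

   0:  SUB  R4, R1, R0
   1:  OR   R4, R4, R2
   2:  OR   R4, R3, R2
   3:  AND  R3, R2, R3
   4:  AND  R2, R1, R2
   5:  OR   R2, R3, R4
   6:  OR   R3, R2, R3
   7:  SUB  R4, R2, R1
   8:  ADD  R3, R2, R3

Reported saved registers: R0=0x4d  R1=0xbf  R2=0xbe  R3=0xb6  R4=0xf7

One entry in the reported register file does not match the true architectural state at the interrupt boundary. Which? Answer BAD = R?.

BAD = R2

after  0: R0=0x4d R1=0xbf R2=0x16 R3=0xb0 R4=0x72  N=0 Z=0
after  1: R0=0x4d R1=0xbf R2=0x16 R3=0xb0 R4=0x76  N=0 Z=0
after  2: R0=0x4d R1=0xbf R2=0x16 R3=0xb0 R4=0xb6  N=1 Z=0
after  3: R0=0x4d R1=0xbf R2=0x16 R3=0x10 R4=0xb6  N=0 Z=0
after  4: R0=0x4d R1=0xbf R2=0x16 R3=0x10 R4=0xb6  N=0 Z=0
after  5: R0=0x4d R1=0xbf R2=0xb6 R3=0x10 R4=0xb6  N=1 Z=0
after  6: R0=0x4d R1=0xbf R2=0xb6 R3=0xb6 R4=0xb6  N=1 Z=0
after  7: R0=0x4d R1=0xbf R2=0xb6 R3=0xb6 R4=0xf7  N=1 Z=0
-- IRQ taken; context saved, return-PC = 8 --
mismatch: R2: reported 0xbe vs actual 0xb6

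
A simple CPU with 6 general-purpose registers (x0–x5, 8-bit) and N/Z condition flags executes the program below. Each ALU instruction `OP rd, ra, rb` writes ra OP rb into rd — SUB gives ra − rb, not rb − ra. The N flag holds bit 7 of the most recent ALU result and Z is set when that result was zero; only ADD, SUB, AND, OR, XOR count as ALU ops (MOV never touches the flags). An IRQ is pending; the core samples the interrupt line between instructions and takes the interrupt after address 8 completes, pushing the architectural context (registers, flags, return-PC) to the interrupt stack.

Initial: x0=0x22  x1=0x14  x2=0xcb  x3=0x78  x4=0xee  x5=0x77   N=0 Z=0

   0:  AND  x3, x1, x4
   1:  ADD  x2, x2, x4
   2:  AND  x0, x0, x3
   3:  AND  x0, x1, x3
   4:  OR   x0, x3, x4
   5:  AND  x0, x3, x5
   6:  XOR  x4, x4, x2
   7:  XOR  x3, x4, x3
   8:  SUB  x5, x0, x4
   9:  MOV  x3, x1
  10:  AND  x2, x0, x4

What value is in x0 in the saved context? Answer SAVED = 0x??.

SAVED = 0x04

after  0: x0=0x22 x1=0x14 x2=0xcb x3=0x04 x4=0xee x5=0x77  N=0 Z=0
after  1: x0=0x22 x1=0x14 x2=0xb9 x3=0x04 x4=0xee x5=0x77  N=1 Z=0
after  2: x0=0x00 x1=0x14 x2=0xb9 x3=0x04 x4=0xee x5=0x77  N=0 Z=1
after  3: x0=0x04 x1=0x14 x2=0xb9 x3=0x04 x4=0xee x5=0x77  N=0 Z=0
after  4: x0=0xee x1=0x14 x2=0xb9 x3=0x04 x4=0xee x5=0x77  N=1 Z=0
after  5: x0=0x04 x1=0x14 x2=0xb9 x3=0x04 x4=0xee x5=0x77  N=0 Z=0
after  6: x0=0x04 x1=0x14 x2=0xb9 x3=0x04 x4=0x57 x5=0x77  N=0 Z=0
after  7: x0=0x04 x1=0x14 x2=0xb9 x3=0x53 x4=0x57 x5=0x77  N=0 Z=0
after  8: x0=0x04 x1=0x14 x2=0xb9 x3=0x53 x4=0x57 x5=0xad  N=1 Z=0
-- IRQ taken; context saved, return-PC = 9 --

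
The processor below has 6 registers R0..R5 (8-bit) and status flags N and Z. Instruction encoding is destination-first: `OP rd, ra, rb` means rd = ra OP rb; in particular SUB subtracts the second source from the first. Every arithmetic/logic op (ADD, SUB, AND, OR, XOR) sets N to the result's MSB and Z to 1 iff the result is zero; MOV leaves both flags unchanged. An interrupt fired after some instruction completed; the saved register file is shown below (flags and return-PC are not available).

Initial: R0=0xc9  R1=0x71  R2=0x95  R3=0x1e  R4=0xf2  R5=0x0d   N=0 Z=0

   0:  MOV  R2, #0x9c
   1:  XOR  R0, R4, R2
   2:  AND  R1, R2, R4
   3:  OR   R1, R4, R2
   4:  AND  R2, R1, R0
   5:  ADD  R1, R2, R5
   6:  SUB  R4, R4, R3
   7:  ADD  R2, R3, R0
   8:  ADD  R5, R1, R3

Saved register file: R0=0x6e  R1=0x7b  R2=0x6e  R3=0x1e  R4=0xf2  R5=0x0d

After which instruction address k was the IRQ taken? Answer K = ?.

after  0: R0=0xc9 R1=0x71 R2=0x9c R3=0x1e R4=0xf2 R5=0x0d  N=0 Z=0
after  1: R0=0x6e R1=0x71 R2=0x9c R3=0x1e R4=0xf2 R5=0x0d  N=0 Z=0
after  2: R0=0x6e R1=0x90 R2=0x9c R3=0x1e R4=0xf2 R5=0x0d  N=1 Z=0
after  3: R0=0x6e R1=0xfe R2=0x9c R3=0x1e R4=0xf2 R5=0x0d  N=1 Z=0
after  4: R0=0x6e R1=0xfe R2=0x6e R3=0x1e R4=0xf2 R5=0x0d  N=0 Z=0
after  5: R0=0x6e R1=0x7b R2=0x6e R3=0x1e R4=0xf2 R5=0x0d  N=0 Z=0
-- IRQ taken; context saved, return-PC = 6 --

K = 5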